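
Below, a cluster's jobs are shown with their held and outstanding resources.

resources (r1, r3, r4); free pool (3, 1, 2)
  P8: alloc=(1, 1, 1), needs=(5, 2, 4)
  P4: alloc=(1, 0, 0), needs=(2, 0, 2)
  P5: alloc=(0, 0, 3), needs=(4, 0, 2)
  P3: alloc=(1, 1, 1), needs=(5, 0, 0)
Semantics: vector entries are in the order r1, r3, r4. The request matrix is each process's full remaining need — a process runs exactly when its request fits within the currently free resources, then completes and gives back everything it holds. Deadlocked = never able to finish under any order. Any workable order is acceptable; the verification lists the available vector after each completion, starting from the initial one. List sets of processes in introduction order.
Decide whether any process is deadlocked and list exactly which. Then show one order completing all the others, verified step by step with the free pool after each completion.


Deadlocked set: P8 and P3.
Key observation: r1 is the bottleneck — with P4, P5 done the pool holds (4, 1, 5), short of every remaining need.
One completion order for the rest: P4, P5. Verifying each step:
  pool = (3, 1, 2)
  P4: need (2, 0, 2) fits (3, 1, 2); releases (1, 0, 0), pool now (4, 1, 2)
  P5: need (4, 0, 2) fits (4, 1, 2); releases (0, 0, 3), pool now (4, 1, 5)
The stuck group stays short no matter what:
  P8 cannot run: need (5, 2, 4) vs free (4, 1, 5) (insufficient r1 and r3)
  P3 cannot run: need (5, 0, 0) vs free (4, 1, 5) (insufficient r1)


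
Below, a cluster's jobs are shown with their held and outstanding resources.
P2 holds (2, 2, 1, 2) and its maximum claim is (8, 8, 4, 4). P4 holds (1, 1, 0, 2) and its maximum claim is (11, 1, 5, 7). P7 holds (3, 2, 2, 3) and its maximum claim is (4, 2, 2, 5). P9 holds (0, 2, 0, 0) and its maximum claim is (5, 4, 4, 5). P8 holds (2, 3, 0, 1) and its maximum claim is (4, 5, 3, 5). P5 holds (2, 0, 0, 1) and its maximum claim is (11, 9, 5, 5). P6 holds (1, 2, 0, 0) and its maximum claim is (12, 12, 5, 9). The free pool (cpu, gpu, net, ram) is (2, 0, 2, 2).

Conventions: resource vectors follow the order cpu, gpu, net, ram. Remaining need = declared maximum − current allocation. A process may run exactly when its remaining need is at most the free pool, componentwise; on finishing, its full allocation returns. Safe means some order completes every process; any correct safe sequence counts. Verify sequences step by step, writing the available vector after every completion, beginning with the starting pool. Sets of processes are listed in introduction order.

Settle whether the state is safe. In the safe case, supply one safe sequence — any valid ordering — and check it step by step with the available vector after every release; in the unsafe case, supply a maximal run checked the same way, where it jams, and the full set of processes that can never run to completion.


The state is SAFE; one workable sequence: P7, P9, P8, P2, P5, P4, P6.
Key observation: at P7 the run first touches a limit — (1, 0, 0, 2) against (2, 0, 2, 2), exact on a resource it actually requests.
Verifying each step:
  pool = (2, 0, 2, 2)
  run P7 (needs (1, 0, 0, 2), free (2, 0, 2, 2)); after release of (3, 2, 2, 3) the pool is (5, 2, 4, 5)
  run P9 (needs (5, 2, 4, 5), free (5, 2, 4, 5)); after release of (0, 2, 0, 0) the pool is (5, 4, 4, 5)
  run P8 (needs (2, 2, 3, 4), free (5, 4, 4, 5)); after release of (2, 3, 0, 1) the pool is (7, 7, 4, 6)
  run P2 (needs (6, 6, 3, 2), free (7, 7, 4, 6)); after release of (2, 2, 1, 2) the pool is (9, 9, 5, 8)
  run P5 (needs (9, 9, 5, 4), free (9, 9, 5, 8)); after release of (2, 0, 0, 1) the pool is (11, 9, 5, 9)
  run P4 (needs (10, 0, 5, 5), free (11, 9, 5, 9)); after release of (1, 1, 0, 2) the pool is (12, 10, 5, 11)
  run P6 (needs (11, 10, 5, 9), free (12, 10, 5, 11)); after release of (1, 2, 0, 0) the pool is (13, 12, 5, 11)


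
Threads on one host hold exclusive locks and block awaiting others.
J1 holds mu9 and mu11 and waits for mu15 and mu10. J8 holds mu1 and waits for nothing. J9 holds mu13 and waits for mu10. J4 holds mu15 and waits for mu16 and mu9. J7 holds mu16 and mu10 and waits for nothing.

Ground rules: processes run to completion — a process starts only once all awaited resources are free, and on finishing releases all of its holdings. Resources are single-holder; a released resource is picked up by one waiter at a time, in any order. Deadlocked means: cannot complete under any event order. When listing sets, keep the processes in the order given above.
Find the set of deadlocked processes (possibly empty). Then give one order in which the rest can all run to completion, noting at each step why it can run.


Deadlocked: J1 and J4.
Key observation: the knot is the closed ring of waits J1 -> J4 -> J1; no other process is dragged down with it.
A valid finishing order for the others: J7, J8, J9.
Check, step by step:
  J7: no waits; runs immediately, freeing mu16 and mu10
  J8: no waits; runs immediately, freeing mu1
  J9 waits on mu10 — all released -> runs and releases mu13


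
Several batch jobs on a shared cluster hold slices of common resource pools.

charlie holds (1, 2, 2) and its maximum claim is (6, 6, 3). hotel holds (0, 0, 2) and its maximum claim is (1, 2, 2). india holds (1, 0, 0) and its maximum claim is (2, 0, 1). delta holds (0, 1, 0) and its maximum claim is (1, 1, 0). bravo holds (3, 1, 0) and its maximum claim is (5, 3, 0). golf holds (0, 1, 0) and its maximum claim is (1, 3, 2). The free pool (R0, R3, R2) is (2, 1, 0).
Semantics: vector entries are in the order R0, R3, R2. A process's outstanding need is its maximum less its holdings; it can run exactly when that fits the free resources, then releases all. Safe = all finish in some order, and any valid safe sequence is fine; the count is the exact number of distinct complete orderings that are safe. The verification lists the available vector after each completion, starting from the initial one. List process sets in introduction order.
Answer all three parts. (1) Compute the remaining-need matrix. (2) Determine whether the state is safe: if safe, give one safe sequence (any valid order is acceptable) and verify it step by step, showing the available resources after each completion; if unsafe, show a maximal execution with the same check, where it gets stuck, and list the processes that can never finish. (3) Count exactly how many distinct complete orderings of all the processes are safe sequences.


(1) Remaining need (order R0, R3, R2):
  charlie: (5, 4, 1)
  hotel: (1, 2, 0)
  india: (1, 0, 1)
  delta: (1, 0, 0)
  bravo: (2, 2, 0)
  golf: (1, 2, 2)
(2) SAFE. One safe sequence: delta, bravo, hotel, india, golf, charlie.
Key observation: reading the order forward, bravo is the first process whose need (2, 2, 0) meets the free pool (2, 2, 0) exactly on a resource it requests.
Step-by-step check:
  pool = (2, 1, 0)
  delta: need (1, 0, 0) fits (2, 1, 0); releases (0, 1, 0), pool now (2, 2, 0)
  bravo: need (2, 2, 0) fits (2, 2, 0); releases (3, 1, 0), pool now (5, 3, 0)
  hotel: need (1, 2, 0) fits (5, 3, 0); releases (0, 0, 2), pool now (5, 3, 2)
  india: need (1, 0, 1) fits (5, 3, 2); releases (1, 0, 0), pool now (6, 3, 2)
  golf: need (1, 2, 2) fits (6, 3, 2); releases (0, 1, 0), pool now (6, 4, 2)
  charlie: need (5, 4, 1) fits (6, 4, 2); releases (1, 2, 2), pool now (7, 6, 4)
(3) Exactly 11 of the possible complete orderings are safe sequences.


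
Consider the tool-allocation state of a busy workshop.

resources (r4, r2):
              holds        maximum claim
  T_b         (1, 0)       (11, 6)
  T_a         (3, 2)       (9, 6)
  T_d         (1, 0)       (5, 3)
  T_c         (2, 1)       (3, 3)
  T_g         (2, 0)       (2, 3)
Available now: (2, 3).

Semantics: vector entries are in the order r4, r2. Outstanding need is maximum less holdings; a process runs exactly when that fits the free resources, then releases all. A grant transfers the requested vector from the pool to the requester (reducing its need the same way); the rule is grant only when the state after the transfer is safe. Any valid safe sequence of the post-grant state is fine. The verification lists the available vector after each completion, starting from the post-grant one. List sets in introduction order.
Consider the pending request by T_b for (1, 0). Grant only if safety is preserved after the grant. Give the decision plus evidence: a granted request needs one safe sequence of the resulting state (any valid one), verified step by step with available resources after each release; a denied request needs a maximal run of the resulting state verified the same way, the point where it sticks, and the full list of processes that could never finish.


GRANT — the state after the grant stays safe, e.g. via T_g, T_c, T_d, T_a, T_b.
Key observation: after the grant the pool drops to (1, 3), which still lets T_g finish first and unwind the rest.
Step-by-step check of the post-grant state:
  pool = (1, 3)
  run T_g (needs (0, 3), free (1, 3)); after release of (2, 0) the pool is (3, 3)
  run T_c (needs (1, 2), free (3, 3)); after release of (2, 1) the pool is (5, 4)
  run T_d (needs (4, 3), free (5, 4)); after release of (1, 0) the pool is (6, 4)
  run T_a (needs (6, 4), free (6, 4)); after release of (3, 2) the pool is (9, 6)
  run T_b (needs (9, 6), free (9, 6)); after release of (2, 0) the pool is (11, 6)


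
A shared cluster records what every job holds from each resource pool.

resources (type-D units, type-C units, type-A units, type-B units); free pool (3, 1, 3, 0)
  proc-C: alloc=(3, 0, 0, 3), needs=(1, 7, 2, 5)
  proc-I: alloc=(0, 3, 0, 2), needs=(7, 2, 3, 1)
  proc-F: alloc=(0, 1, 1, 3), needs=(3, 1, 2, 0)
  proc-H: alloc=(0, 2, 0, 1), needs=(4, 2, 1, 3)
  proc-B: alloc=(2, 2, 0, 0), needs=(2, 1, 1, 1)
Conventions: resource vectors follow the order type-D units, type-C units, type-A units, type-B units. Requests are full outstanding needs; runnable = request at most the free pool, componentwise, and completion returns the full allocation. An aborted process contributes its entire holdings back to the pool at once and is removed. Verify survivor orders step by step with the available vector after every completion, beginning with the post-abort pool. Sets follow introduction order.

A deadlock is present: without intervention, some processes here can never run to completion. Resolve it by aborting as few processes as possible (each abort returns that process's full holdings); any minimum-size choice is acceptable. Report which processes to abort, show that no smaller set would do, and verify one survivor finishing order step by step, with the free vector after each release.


Minimum abort set: proc-I.
Key observation: aborting proc-I returns (0, 3, 0, 2), and proc-C — hopeless before — runs at step 3 with the returned capacity in the pool.
No smaller set exists: with zero aborts the deadlock remains.
One survivor order: proc-F, proc-B, proc-C, proc-H. Verifying each step (post-abort pool first):
  pool = (3, 4, 3, 2)
  proc-F: need (3, 1, 2, 0) fits (3, 4, 3, 2); releases (0, 1, 1, 3), pool now (3, 5, 4, 5)
  proc-B: need (2, 1, 1, 1) fits (3, 5, 4, 5); releases (2, 2, 0, 0), pool now (5, 7, 4, 5)
  proc-C: need (1, 7, 2, 5) fits (5, 7, 4, 5); releases (3, 0, 0, 3), pool now (8, 7, 4, 8)
  proc-H: need (4, 2, 1, 3) fits (8, 7, 4, 8); releases (0, 2, 0, 1), pool now (8, 9, 4, 9)


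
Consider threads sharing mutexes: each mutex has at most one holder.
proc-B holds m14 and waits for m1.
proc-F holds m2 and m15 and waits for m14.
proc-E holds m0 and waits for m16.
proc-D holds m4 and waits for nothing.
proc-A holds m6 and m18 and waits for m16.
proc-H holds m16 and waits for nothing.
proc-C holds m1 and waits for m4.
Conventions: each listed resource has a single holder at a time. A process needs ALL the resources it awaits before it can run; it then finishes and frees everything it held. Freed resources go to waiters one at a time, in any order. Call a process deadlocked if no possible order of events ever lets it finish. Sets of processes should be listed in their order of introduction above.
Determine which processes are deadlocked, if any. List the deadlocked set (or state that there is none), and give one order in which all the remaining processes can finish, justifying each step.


The deadlocked set is empty.
Key observation: all waits point, directly or indirectly, at processes that can finish, so nothing is permanently blocked.
The rest can finish in the order proc-H, proc-D, proc-C, proc-E, proc-B, proc-F, proc-A.
Verifying each step:
  proc-H: no waits; runs immediately, freeing m16
  proc-D: no waits; runs immediately, freeing m4
  proc-C waits on m4 — all released -> runs and releases m1
  proc-E waits on m16 — all released -> runs and releases m0
  proc-B waits on m1 — all released -> runs and releases m14
  proc-F waits on m14 — all released -> runs and releases m2 and m15
  proc-A waits on m16 — all released -> runs and releases m6 and m18


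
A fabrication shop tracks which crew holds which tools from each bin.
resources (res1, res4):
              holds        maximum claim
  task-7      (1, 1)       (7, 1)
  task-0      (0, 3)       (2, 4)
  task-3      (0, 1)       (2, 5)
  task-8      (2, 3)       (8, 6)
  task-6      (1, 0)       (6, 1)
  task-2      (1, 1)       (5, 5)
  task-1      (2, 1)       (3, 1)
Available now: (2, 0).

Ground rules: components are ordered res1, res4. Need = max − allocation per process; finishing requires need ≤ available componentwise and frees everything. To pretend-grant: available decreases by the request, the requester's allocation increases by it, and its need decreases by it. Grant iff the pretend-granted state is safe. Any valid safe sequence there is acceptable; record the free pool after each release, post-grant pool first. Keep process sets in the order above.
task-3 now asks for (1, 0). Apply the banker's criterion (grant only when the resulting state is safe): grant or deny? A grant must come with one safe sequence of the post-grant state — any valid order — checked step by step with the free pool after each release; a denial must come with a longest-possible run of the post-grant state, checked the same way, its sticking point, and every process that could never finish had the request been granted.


GRANT: granting preserves safety; a valid post-grant sequence is task-1, task-0, task-3, task-2, task-6, task-7, task-8.
Key observation: after the grant the pool drops to (1, 0), which still lets task-1 finish first and unwind the rest.
Verifying the post-grant state step by step:
  pool = (1, 0)
  task-1 needs (1, 0) <= (1, 0) -> finishes; pool += (2, 1) = (3, 1)
  task-0 needs (2, 1) <= (3, 1) -> finishes; pool += (0, 3) = (3, 4)
  task-3 needs (1, 4) <= (3, 4) -> finishes; pool += (1, 1) = (4, 5)
  task-2 needs (4, 4) <= (4, 5) -> finishes; pool += (1, 1) = (5, 6)
  task-6 needs (5, 1) <= (5, 6) -> finishes; pool += (1, 0) = (6, 6)
  task-7 needs (6, 0) <= (6, 6) -> finishes; pool += (1, 1) = (7, 7)
  task-8 needs (6, 3) <= (7, 7) -> finishes; pool += (2, 3) = (9, 10)


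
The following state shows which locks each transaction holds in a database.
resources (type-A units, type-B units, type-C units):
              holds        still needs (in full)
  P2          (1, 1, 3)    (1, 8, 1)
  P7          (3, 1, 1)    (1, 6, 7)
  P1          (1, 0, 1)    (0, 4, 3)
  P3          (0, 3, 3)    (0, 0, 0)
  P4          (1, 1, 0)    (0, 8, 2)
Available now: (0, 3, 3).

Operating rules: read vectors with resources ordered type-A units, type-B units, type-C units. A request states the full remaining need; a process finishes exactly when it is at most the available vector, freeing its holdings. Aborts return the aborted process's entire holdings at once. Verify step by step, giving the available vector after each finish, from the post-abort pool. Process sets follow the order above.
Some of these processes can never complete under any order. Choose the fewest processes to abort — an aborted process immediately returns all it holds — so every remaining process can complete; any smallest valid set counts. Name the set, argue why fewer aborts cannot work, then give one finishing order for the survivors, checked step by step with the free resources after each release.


Abort P4.
Key observation: aborting P4 returns (1, 1, 0), and P2 — hopeless before — runs at step 4 with the returned capacity in the pool.
Why nothing smaller works: aborting no one leaves the state deadlocked as given.
Survivors finish in the order: P1, P3, P7, P2. Verifying each step (pool after the aborts first):
  pool = (1, 4, 3)
  P1 needs (0, 4, 3) <= (1, 4, 3) -> finishes; pool += (1, 0, 1) = (2, 4, 4)
  P3 needs (0, 0, 0) <= (2, 4, 4) -> finishes; pool += (0, 3, 3) = (2, 7, 7)
  P7 needs (1, 6, 7) <= (2, 7, 7) -> finishes; pool += (3, 1, 1) = (5, 8, 8)
  P2 needs (1, 8, 1) <= (5, 8, 8) -> finishes; pool += (1, 1, 3) = (6, 9, 11)


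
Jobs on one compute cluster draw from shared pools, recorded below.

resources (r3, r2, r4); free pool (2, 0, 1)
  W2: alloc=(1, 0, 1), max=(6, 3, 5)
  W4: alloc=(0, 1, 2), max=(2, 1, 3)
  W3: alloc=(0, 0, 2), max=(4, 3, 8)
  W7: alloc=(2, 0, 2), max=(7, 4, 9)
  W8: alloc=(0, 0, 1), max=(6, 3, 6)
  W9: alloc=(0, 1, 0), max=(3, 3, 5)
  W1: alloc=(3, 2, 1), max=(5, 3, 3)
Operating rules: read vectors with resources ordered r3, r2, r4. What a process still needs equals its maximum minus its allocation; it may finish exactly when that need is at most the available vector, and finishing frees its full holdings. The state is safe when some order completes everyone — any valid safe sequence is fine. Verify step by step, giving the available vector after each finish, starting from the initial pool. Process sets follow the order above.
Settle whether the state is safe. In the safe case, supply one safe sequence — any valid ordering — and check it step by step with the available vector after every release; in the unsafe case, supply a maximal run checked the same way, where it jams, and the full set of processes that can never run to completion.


The state is SAFE; one workable sequence: W4, W1, W2, W8, W9, W3, W7.
Key observation: W4 marks the first exact bind of the order: its need (2, 0, 1) fits the free (2, 0, 1) with zero slack on a requested resource.
Verifying each step:
  pool = (2, 0, 1)
  W4 needs (2, 0, 1) <= (2, 0, 1) -> finishes; pool += (0, 1, 2) = (2, 1, 3)
  W1 needs (2, 1, 2) <= (2, 1, 3) -> finishes; pool += (3, 2, 1) = (5, 3, 4)
  W2 needs (5, 3, 4) <= (5, 3, 4) -> finishes; pool += (1, 0, 1) = (6, 3, 5)
  W8 needs (6, 3, 5) <= (6, 3, 5) -> finishes; pool += (0, 0, 1) = (6, 3, 6)
  W9 needs (3, 2, 5) <= (6, 3, 6) -> finishes; pool += (0, 1, 0) = (6, 4, 6)
  W3 needs (4, 3, 6) <= (6, 4, 6) -> finishes; pool += (0, 0, 2) = (6, 4, 8)
  W7 needs (5, 4, 7) <= (6, 4, 8) -> finishes; pool += (2, 0, 2) = (8, 4, 10)


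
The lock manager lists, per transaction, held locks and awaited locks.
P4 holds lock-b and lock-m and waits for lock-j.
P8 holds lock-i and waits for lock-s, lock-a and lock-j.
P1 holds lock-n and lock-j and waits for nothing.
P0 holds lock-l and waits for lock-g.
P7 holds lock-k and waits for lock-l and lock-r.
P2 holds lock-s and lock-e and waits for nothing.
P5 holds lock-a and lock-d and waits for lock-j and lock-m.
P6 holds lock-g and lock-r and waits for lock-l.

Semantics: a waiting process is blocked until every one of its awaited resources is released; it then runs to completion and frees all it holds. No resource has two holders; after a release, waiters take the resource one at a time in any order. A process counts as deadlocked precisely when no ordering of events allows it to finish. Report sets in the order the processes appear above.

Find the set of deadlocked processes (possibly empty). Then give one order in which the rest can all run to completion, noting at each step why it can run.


Deadlocked: P0, P7 and P6.
Key observation: P0 -> P6 -> P0 is a circular wait — nothing in it can go first; P7 waits into the deadlock from upstream.
The rest can finish in the order P1, P4, P2, P5, P8.
Walking it through:
  P1 waits on nothing -> runs at once and releases lock-n and lock-j
  run P4 (all its waits — lock-j — are resolved); releases lock-b and lock-m
  P2 waits on nothing -> runs at once and releases lock-s and lock-e
  run P5 (all its waits — lock-j and lock-m — are resolved); releases lock-a and lock-d
  run P8 (all its waits — lock-s, lock-a and lock-j — are resolved); releases lock-i


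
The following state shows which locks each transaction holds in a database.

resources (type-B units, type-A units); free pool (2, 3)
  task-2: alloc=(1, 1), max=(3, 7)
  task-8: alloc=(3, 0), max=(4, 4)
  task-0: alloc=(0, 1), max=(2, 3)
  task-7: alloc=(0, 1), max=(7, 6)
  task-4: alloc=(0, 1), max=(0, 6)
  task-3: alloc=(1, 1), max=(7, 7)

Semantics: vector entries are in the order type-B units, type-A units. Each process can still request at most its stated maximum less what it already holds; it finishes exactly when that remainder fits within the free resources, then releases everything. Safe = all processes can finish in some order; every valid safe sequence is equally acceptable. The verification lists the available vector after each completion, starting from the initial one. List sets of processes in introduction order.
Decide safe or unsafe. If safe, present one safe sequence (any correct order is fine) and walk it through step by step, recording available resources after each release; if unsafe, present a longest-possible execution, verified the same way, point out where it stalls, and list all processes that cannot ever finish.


UNSAFE — no complete ordering exists.
Key observation: type-A units is the bottleneck — with task-0, task-8 done the pool holds (5, 4), short of every remaining need.
The run task-0, task-8 cannot be extended any further. Walking it through:
  pool = (2, 3)
  run task-0 (needs (2, 2), free (2, 3)); after release of (0, 1) the pool is (2, 4)
  run task-8 (needs (1, 4), free (2, 4)); after release of (3, 0) the pool is (5, 4)
  blocked: task-2 wants (2, 6), pool (5, 4) — not enough type-A units
  blocked: task-7 wants (7, 5), pool (5, 4) — not enough type-B units and type-A units
  blocked: task-4 wants (0, 5), pool (5, 4) — not enough type-A units
  blocked: task-3 wants (6, 6), pool (5, 4) — not enough type-B units and type-A units
Permanently blocked: task-2, task-7, task-4 and task-3.


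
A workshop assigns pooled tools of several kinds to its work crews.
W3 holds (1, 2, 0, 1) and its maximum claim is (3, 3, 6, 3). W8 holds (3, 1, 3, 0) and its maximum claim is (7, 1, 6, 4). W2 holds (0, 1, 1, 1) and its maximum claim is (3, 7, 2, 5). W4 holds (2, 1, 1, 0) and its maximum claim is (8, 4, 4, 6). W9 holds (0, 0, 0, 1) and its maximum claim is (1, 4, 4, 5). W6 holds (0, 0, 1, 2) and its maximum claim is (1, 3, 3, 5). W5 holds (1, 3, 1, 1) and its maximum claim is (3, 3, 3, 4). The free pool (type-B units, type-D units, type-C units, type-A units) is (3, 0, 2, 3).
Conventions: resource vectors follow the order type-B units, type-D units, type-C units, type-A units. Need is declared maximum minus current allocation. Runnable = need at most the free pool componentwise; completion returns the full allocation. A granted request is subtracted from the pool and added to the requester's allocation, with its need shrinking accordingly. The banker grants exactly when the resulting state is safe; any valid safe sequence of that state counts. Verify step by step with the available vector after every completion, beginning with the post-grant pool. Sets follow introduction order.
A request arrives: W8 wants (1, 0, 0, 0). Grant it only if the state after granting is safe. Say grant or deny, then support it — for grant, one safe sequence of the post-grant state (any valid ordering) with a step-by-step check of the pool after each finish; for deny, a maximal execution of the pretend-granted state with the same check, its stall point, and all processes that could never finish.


GRANT: granting preserves safety; a valid post-grant sequence is W5, W8, W3, W6, W9, W2, W4.
Key observation: granting shrinks the pool to (2, 0, 2, 3), yet W5 still fits and the chain goes through.
Check on the post-grant state, step by step:
  pool = (2, 0, 2, 3)
  run W5 (needs (2, 0, 2, 3), free (2, 0, 2, 3)); after release of (1, 3, 1, 1) the pool is (3, 3, 3, 4)
  run W8 (needs (3, 0, 3, 4), free (3, 3, 3, 4)); after release of (4, 1, 3, 0) the pool is (7, 4, 6, 4)
  run W3 (needs (2, 1, 6, 2), free (7, 4, 6, 4)); after release of (1, 2, 0, 1) the pool is (8, 6, 6, 5)
  run W6 (needs (1, 3, 2, 3), free (8, 6, 6, 5)); after release of (0, 0, 1, 2) the pool is (8, 6, 7, 7)
  run W9 (needs (1, 4, 4, 4), free (8, 6, 7, 7)); after release of (0, 0, 0, 1) the pool is (8, 6, 7, 8)
  run W2 (needs (3, 6, 1, 4), free (8, 6, 7, 8)); after release of (0, 1, 1, 1) the pool is (8, 7, 8, 9)
  run W4 (needs (6, 3, 3, 6), free (8, 7, 8, 9)); after release of (2, 1, 1, 0) the pool is (10, 8, 9, 9)


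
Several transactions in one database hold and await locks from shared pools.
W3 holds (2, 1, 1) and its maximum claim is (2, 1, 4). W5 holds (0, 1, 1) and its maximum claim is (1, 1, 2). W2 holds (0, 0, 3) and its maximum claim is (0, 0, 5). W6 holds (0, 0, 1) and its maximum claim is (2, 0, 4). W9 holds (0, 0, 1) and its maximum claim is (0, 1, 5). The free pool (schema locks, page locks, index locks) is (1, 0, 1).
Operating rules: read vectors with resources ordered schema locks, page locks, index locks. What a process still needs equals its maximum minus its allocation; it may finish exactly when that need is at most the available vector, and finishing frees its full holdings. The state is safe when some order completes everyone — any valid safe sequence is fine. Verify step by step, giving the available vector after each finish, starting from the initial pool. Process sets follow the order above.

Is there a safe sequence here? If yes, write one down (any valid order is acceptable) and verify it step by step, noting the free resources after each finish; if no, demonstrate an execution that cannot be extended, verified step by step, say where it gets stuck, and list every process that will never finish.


The state is SAFE; one workable sequence: W5, W2, W3, W9, W6.
Key observation: the order's first zero-slack moment is W5 ((1, 0, 1) needed, (1, 0, 1) free — a requested resource with nothing to spare).
Verifying each step:
  pool = (1, 0, 1)
  W5: need (1, 0, 1) fits (1, 0, 1); releases (0, 1, 1), pool now (1, 1, 2)
  W2: need (0, 0, 2) fits (1, 1, 2); releases (0, 0, 3), pool now (1, 1, 5)
  W3: need (0, 0, 3) fits (1, 1, 5); releases (2, 1, 1), pool now (3, 2, 6)
  W9: need (0, 1, 4) fits (3, 2, 6); releases (0, 0, 1), pool now (3, 2, 7)
  W6: need (2, 0, 3) fits (3, 2, 7); releases (0, 0, 1), pool now (3, 2, 8)


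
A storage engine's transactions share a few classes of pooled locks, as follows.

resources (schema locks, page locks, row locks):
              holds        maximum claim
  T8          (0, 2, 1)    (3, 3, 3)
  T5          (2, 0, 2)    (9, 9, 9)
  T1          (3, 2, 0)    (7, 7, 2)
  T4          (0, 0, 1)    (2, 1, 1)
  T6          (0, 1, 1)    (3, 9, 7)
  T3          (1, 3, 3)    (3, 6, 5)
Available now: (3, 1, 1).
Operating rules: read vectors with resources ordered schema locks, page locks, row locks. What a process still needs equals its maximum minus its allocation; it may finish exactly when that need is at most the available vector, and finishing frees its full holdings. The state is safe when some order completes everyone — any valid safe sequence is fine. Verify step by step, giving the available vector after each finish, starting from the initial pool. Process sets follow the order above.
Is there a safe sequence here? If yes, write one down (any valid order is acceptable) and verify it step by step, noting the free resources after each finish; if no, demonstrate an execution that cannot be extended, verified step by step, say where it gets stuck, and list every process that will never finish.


SAFE. One safe sequence: T4, T8, T3, T1, T6, T5.
Key observation: the first exact fit in this order is T4 — it needs (2, 1, 0) with (3, 1, 1) free, meeting a requested resource to the last unit.
Walking it through:
  pool = (3, 1, 1)
  run T4 (needs (2, 1, 0), free (3, 1, 1)); after release of (0, 0, 1) the pool is (3, 1, 2)
  run T8 (needs (3, 1, 2), free (3, 1, 2)); after release of (0, 2, 1) the pool is (3, 3, 3)
  run T3 (needs (2, 3, 2), free (3, 3, 3)); after release of (1, 3, 3) the pool is (4, 6, 6)
  run T1 (needs (4, 5, 2), free (4, 6, 6)); after release of (3, 2, 0) the pool is (7, 8, 6)
  run T6 (needs (3, 8, 6), free (7, 8, 6)); after release of (0, 1, 1) the pool is (7, 9, 7)
  run T5 (needs (7, 9, 7), free (7, 9, 7)); after release of (2, 0, 2) the pool is (9, 9, 9)


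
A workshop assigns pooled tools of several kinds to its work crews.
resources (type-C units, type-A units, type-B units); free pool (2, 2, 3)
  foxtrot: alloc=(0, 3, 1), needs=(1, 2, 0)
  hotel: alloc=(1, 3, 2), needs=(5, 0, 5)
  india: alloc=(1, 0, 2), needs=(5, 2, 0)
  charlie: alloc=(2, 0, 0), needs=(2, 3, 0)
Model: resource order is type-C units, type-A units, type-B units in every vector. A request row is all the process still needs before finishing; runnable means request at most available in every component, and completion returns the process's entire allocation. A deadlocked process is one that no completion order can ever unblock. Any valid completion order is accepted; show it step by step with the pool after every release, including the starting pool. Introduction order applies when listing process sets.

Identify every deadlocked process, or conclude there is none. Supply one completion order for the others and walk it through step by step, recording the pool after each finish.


Deadlocked set: hotel and india.
Key observation: after foxtrot, charlie complete, (4, 5, 4) is the best the pool ever gets, yet each leftover process wants more type-C units.
One completion order for the rest: foxtrot, charlie. Check, step by step:
  pool = (2, 2, 3)
  run foxtrot (needs (1, 2, 0), free (2, 2, 3)); after release of (0, 3, 1) the pool is (2, 5, 4)
  run charlie (needs (2, 3, 0), free (2, 5, 4)); after release of (2, 0, 0) the pool is (4, 5, 4)
None of the blocked processes ever fits:
  hotel cannot run: need (5, 0, 5) vs free (4, 5, 4) (insufficient type-C units and type-B units)
  india cannot run: need (5, 2, 0) vs free (4, 5, 4) (insufficient type-C units)


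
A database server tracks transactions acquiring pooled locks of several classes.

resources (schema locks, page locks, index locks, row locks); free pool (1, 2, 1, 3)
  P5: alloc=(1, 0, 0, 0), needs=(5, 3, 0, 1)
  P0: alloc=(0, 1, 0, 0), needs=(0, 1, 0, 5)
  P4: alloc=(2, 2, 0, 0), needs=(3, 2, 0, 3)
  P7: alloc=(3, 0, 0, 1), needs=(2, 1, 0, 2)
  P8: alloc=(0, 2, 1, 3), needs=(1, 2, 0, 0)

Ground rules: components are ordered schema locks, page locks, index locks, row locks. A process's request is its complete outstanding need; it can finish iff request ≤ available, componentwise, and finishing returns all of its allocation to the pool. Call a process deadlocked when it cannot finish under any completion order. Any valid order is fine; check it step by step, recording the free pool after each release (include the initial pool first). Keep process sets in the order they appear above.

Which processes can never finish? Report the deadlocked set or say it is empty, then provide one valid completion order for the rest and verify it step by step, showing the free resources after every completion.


Deadlocked: P5, P4 and P7.
Key observation: no order helps: past P8, P0, the free pool tops out at (1, 5, 2, 6), below what each blocked process needs in schema locks.
One completion order for the rest: P8, P0. Check, step by step:
  pool = (1, 2, 1, 3)
  P8 needs (1, 2, 0, 0) <= (1, 2, 1, 3) -> finishes; pool += (0, 2, 1, 3) = (1, 4, 2, 6)
  P0 needs (0, 1, 0, 5) <= (1, 4, 2, 6) -> finishes; pool += (0, 1, 0, 0) = (1, 5, 2, 6)
The stuck group stays short no matter what:
  P5 cannot run: need (5, 3, 0, 1) vs free (1, 5, 2, 6) (insufficient schema locks)
  P4 cannot run: need (3, 2, 0, 3) vs free (1, 5, 2, 6) (insufficient schema locks)
  P7 cannot run: need (2, 1, 0, 2) vs free (1, 5, 2, 6) (insufficient schema locks)


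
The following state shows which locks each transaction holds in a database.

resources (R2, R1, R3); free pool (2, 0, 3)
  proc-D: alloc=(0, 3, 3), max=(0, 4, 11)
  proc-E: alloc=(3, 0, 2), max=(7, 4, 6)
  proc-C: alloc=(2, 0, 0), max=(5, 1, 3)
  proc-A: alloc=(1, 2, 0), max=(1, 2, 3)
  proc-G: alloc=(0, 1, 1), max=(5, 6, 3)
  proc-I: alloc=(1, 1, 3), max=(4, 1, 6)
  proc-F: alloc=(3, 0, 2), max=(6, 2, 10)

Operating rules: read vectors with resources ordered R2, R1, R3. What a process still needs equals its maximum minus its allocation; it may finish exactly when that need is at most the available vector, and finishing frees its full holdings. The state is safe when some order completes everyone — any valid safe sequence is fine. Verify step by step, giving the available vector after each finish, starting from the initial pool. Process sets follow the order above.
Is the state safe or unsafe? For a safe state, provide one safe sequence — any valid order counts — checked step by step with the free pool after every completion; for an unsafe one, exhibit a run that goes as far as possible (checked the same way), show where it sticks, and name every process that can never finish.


The state is UNSAFE.
Key observation: after proc-A, proc-C, proc-I the pool peaks at (6, 3, 6), and each blocked process is short somewhere: proc-D on R3; proc-E on R1; proc-G on R1; proc-F on R3.
A maximal execution: proc-A, proc-C, proc-I — then nothing else fits. Walking it through:
  pool = (2, 0, 3)
  proc-A needs (0, 0, 3) <= (2, 0, 3) -> finishes; pool += (1, 2, 0) = (3, 2, 3)
  proc-C needs (3, 1, 3) <= (3, 2, 3) -> finishes; pool += (2, 0, 0) = (5, 2, 3)
  proc-I needs (3, 0, 3) <= (5, 2, 3) -> finishes; pool += (1, 1, 3) = (6, 3, 6)
  proc-D still needs (0, 1, 8) but only (6, 3, 6) is free — short on R3
  proc-E still needs (4, 4, 4) but only (6, 3, 6) is free — short on R1
  proc-G still needs (5, 5, 2) but only (6, 3, 6) is free — short on R1
  proc-F still needs (3, 2, 8) but only (6, 3, 6) is free — short on R3
Never able to finish: proc-D, proc-E, proc-G and proc-F.


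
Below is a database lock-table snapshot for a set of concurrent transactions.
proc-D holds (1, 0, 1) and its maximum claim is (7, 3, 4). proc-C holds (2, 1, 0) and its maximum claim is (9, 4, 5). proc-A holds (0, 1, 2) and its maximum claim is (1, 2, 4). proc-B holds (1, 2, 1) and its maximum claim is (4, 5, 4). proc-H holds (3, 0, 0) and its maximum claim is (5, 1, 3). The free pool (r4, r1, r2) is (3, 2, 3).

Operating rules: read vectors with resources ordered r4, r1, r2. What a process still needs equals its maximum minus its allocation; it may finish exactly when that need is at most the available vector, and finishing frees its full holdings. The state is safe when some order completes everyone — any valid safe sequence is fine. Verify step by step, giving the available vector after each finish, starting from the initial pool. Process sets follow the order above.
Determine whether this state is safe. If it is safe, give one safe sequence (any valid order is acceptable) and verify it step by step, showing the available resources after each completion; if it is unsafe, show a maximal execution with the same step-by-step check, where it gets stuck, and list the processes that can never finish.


SAFE. One safe sequence: proc-H, proc-A, proc-B, proc-D, proc-C.
Key observation: proc-H is the earliest step where a requested resource binds exactly: need (2, 1, 3), pool (3, 2, 3) at its turn.
Walking it through:
  pool = (3, 2, 3)
  proc-H needs (2, 1, 3) <= (3, 2, 3) -> finishes; pool += (3, 0, 0) = (6, 2, 3)
  proc-A needs (1, 1, 2) <= (6, 2, 3) -> finishes; pool += (0, 1, 2) = (6, 3, 5)
  proc-B needs (3, 3, 3) <= (6, 3, 5) -> finishes; pool += (1, 2, 1) = (7, 5, 6)
  proc-D needs (6, 3, 3) <= (7, 5, 6) -> finishes; pool += (1, 0, 1) = (8, 5, 7)
  proc-C needs (7, 3, 5) <= (8, 5, 7) -> finishes; pool += (2, 1, 0) = (10, 6, 7)


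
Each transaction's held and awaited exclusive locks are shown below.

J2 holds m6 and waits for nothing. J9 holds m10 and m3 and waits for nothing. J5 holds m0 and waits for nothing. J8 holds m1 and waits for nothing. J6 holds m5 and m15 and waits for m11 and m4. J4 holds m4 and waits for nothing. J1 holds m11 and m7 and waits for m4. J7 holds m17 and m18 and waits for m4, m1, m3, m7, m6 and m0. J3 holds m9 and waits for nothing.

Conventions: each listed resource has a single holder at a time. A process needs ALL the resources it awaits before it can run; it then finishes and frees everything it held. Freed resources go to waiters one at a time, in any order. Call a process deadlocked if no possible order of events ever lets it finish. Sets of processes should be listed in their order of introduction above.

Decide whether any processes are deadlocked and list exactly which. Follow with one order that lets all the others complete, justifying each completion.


The deadlocked set is empty.
Key observation: no waiting chain loops back on itself — every chain ends at a process that waits on nothing, so everyone eventually runs.
One completion order for the rest: J4, J9, J2, J1, J3, J8, J5, J6, J7.
Check, step by step:
  J4 waits on nothing -> runs at once and releases m4
  J9 waits on nothing -> runs at once and releases m10 and m3
  J2 waits on nothing -> runs at once and releases m6
  J1 waits on m4 — all released -> runs and releases m11 and m7
  J3 waits on nothing -> runs at once and releases m9
  J8 waits on nothing -> runs at once and releases m1
  J5 waits on nothing -> runs at once and releases m0
  J6 waits on m11 and m4 — all released -> runs and releases m5 and m15
  J7 waits on m4, m1, m3, m7, m6 and m0 — all released -> runs and releases m17 and m18


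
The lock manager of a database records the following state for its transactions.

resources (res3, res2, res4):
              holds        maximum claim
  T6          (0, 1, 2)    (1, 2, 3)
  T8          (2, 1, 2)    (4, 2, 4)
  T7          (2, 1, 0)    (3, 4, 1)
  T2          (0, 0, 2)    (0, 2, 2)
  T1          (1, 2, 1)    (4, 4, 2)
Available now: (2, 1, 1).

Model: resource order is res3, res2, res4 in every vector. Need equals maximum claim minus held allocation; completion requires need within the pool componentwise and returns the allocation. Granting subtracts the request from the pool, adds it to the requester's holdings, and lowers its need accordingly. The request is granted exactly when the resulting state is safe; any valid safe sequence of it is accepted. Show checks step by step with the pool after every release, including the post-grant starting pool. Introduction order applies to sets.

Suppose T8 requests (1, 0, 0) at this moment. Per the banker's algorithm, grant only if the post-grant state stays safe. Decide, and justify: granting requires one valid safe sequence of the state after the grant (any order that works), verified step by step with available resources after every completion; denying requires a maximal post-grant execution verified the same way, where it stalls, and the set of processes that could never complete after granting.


GRANT: granting preserves safety; a valid post-grant sequence is T6, T8, T2, T7, T1.
Key observation: post-grant, (1, 1, 1) remains, and an order beginning with T6 completes everyone.
Step-by-step check of the post-grant state:
  pool = (1, 1, 1)
  run T6 (needs (1, 1, 1), free (1, 1, 1)); after release of (0, 1, 2) the pool is (1, 2, 3)
  run T8 (needs (1, 1, 2), free (1, 2, 3)); after release of (3, 1, 2) the pool is (4, 3, 5)
  run T2 (needs (0, 2, 0), free (4, 3, 5)); after release of (0, 0, 2) the pool is (4, 3, 7)
  run T7 (needs (1, 3, 1), free (4, 3, 7)); after release of (2, 1, 0) the pool is (6, 4, 7)
  run T1 (needs (3, 2, 1), free (6, 4, 7)); after release of (1, 2, 1) the pool is (7, 6, 8)


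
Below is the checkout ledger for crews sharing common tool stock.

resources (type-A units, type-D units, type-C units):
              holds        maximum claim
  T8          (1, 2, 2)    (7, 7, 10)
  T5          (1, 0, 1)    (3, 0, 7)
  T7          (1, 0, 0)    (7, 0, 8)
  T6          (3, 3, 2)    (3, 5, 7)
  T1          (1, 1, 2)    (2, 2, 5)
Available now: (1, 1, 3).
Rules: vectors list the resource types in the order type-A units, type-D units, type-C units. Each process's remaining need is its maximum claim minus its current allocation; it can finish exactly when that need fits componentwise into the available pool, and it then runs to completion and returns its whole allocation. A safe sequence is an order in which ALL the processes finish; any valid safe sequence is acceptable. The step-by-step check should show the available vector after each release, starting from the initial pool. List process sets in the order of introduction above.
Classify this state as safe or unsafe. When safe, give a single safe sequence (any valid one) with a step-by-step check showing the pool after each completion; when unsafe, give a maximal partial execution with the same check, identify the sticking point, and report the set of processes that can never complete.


SAFE. One safe sequence: T1, T6, T5, T8, T7.
Key observation: at T1 the run first touches a limit — (1, 1, 3) against (1, 1, 3), exact on a resource it actually requests.
Check, step by step:
  pool = (1, 1, 3)
  T1: need (1, 1, 3) fits (1, 1, 3); releases (1, 1, 2), pool now (2, 2, 5)
  T6: need (0, 2, 5) fits (2, 2, 5); releases (3, 3, 2), pool now (5, 5, 7)
  T5: need (2, 0, 6) fits (5, 5, 7); releases (1, 0, 1), pool now (6, 5, 8)
  T8: need (6, 5, 8) fits (6, 5, 8); releases (1, 2, 2), pool now (7, 7, 10)
  T7: need (6, 0, 8) fits (7, 7, 10); releases (1, 0, 0), pool now (8, 7, 10)
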